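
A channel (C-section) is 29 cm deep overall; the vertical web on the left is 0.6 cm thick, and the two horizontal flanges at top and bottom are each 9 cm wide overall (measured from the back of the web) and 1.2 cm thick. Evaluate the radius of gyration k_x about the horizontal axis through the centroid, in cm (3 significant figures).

Treat the section as a set of non-overlapping primitives; coordinates are from the bounding-box lower-left.
Web: 0.6 × 29, A = 17.4 cm², y = 14.5 cm, Ī = 1219.5 cm⁴.
Top flange (beyond web): 8.4 × 1.2, A = 10.08 cm², y = 28.4 cm, Ī = 1.2096 cm⁴.
Bottom flange (beyond web): 8.4 × 1.2, A = 10.08 cm², y = 0.6 cm, Ī = 1.2096 cm⁴.
By symmetry the centroid is at mid-height, ȳ = 14.5 cm.
Transfer each piece to the horizontal axis through the centroid using Ī + A·d² with d = y − 14.5:
  web: d = 0 cm → contributes +1219.5 cm⁴
  top flange (beyond web): d = 13.9 cm → contributes +1948.8 cm⁴
  bottom flange (beyond web): d = -13.9 cm → contributes +1948.8 cm⁴
Total I = 5 117 cm⁴.
Radius of gyration: k = √(I/A) = √(5 117 / 37.56) = 11.672 cm.

k_x ≈ 11.7 cm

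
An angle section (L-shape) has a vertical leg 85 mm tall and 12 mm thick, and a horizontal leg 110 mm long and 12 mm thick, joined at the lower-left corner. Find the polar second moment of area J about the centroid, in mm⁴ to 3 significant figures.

J ≈ 3.96 × 10⁶ mm⁴

Break the section into simple shapes (no overlaps), measuring from the bottom-left corner of the bounding box.
Vertical leg: 12 × 85, A = 1 020 mm², y = 42.5 mm, Ī = 614 125 mm⁴.
Horizontal leg (remainder): 98 × 12, A = 1 176 mm², y = 6 mm, Ī = 14 112 mm⁴.
Centroid: ȳ = ΣA·y / ΣA = 22.954 mm.
Transfer each piece to the centroidal x-axis using Ī + A·d² with d = y − 22.954:
  vertical leg: d = 19.546 mm → contributes +1 003 830 mm⁴
  horizontal leg (remainder): d = -16.954 mm → contributes +352 121 mm⁴
Total I = 1 355 951 mm⁴.
For the y-axis: x̄ = 35.454 mm.
Repeating about the centroidal y-axis gives I_y = 2 605 776 mm⁴.
Polar second moment: J = I_x + I_y = 3 961 728 mm⁴.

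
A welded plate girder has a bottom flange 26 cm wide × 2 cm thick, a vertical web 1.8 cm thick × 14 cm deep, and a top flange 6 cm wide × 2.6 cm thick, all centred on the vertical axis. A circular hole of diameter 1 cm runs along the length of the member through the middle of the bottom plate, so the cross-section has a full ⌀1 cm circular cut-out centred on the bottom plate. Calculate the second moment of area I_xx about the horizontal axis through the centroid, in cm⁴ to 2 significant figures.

I_xx ≈ 3900 cm⁴

Treat the section as a set of non-overlapping primitives; coordinates are from the bounding-box lower-left.
Bottom plate: 26 × 2, A = 52 cm², y = 1 cm, Ī = 17.33 cm⁴.
Web plate: 1.8 × 14, A = 25.2 cm², y = 9 cm, Ī = 411.6 cm⁴.
Top plate: 6 × 2.6, A = 15.6 cm², y = 17.3 cm, Ī = 8.788 cm⁴.
Hole (subtracted): ⌀1, A = 0.7854 cm², y = 1 cm, Ī = 0.04909 cm⁴.
Centroid: ȳ = ΣA·y / ΣA = 5.954 cm.
Transfer each piece to the horizontal axis through the centroid using Ī + A·d² with d = y − 5.954:
  bottom plate: d = -4.954 cm → contributes +1 294 cm⁴
  web plate: d = 3.046 cm → contributes +645.3 cm⁴
  top plate: d = 11.35 cm → contributes +2 017 cm⁴
  hole: d = -4.954 cm → contributes −19.33 cm⁴
Total I = 3 937 cm⁴.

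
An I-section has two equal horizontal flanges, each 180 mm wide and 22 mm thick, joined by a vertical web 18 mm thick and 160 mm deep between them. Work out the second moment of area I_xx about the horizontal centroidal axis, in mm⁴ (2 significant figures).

I_xx ≈ 7.2 × 10⁷ mm⁴

Treat the section as a set of non-overlapping primitives; coordinates are from the bounding-box lower-left.
Bottom flange: 180 × 22, A = 3 960 mm², y = 11 mm, Ī = 159 720 mm⁴.
Web: 18 × 160, A = 2 880 mm², y = 102 mm, Ī = 6 144 000 mm⁴.
Top flange: 180 × 22, A = 3 960 mm², y = 193 mm, Ī = 159 720 mm⁴.
By symmetry the centroid is at mid-height, ȳ = 102 mm.
Transfer each piece to the horizontal centroidal axis using Ī + A·d² with d = y − 102:
  bottom flange: d = -91 mm → contributes +32 952 480 mm⁴
  web: d = 0 mm → contributes +6 144 000 mm⁴
  top flange: d = 91 mm → contributes +32 952 480 mm⁴
Total I = 72 048 960 mm⁴.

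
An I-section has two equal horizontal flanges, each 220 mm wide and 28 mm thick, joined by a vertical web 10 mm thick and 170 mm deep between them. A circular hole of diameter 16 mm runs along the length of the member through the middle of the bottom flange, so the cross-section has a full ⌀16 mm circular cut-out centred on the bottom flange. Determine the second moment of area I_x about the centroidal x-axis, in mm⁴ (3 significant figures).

I_x ≈ 1.24 × 10⁸ mm⁴

Treat the section as a set of non-overlapping primitives; coordinates are from the bounding-box lower-left.
Bottom flange: 220 × 28, A = 6 160 mm², y = 14 mm, Ī = 402 453 mm⁴.
Web: 10 × 170, A = 1 700 mm², y = 113 mm, Ī = 4 094 167 mm⁴.
Top flange: 220 × 28, A = 6 160 mm², y = 212 mm, Ī = 402 453 mm⁴.
Hole (subtracted): ⌀16, A = 201.06 mm², y = 14 mm, Ī = 3 217 mm⁴.
Centroid: ȳ = ΣA·y / ΣA = 114.44 mm.
Transfer each piece to the centroidal x-axis using Ī + A·d² with d = y − 114.44:
  bottom flange: d = -100.44 mm → contributes +62 546 251 mm⁴
  web: d = -1.4404 mm → contributes +4 097 694 mm⁴
  top flange: d = 97.56 mm → contributes +59 032 538 mm⁴
  hole: d = -100.44 mm → contributes −2 031 586 mm⁴
Total I = 123 644 897 mm⁴.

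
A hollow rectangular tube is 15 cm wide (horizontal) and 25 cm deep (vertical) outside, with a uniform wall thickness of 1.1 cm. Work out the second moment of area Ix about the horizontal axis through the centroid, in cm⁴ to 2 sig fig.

Decompose the section into non-overlapping parts with the origin at the bottom-left of its bounding rectangle.
Outer rectangle: 15 × 25, A = 375 cm², y = 12.5 cm, Ī = 19 531 cm⁴.
Inner void (subtracted): 12.8 × 22.8, A = 291.8 cm², y = 12.5 cm, Ī = 12 643 cm⁴.
By symmetry the centroid is at mid-height, ȳ = 12.5 cm.
All pieces are centred on the horizontal axis through the centroid, so I = ΣĪ (holes subtracted) = 6 889 cm⁴.

Ix ≈ 6900 cm⁴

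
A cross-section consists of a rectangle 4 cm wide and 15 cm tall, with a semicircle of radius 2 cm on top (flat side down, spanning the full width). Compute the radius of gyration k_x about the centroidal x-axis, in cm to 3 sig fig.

k_x ≈ 4.79 cm

Treat the section as a set of non-overlapping primitives; coordinates are from the bounding-box lower-left.
Rectangular body: 4 × 15, A = 60 cm², y = 7.5 cm, Ī = 1 125 cm⁴.
Semicircular cap: semicircle r = 2, A = 6.2832 cm², y = 15.849 cm, Ī = 1.7561 cm⁴.
Centroid: ȳ = ΣA·y / ΣA = 8.2914 cm.
Transfer each piece to the centroidal x-axis using Ī + A·d² with d = y − 8.2914:
  rectangular body: d = -0.79141 cm → contributes +1162.6 cm⁴
  semicircular cap: d = 7.5574 cm → contributes +360.62 cm⁴
Total I = 1523.2 cm⁴.
Radius of gyration: k = √(I/A) = √(1523.2 / 66.283) = 4.7938 cm.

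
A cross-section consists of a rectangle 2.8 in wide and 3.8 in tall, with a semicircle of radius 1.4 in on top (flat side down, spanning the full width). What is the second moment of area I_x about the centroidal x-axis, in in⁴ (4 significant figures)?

I_x ≈ 28.08 in⁴

Split into non-overlapping primitives; take the origin at the lower-left of the bounding box.
Rectangular body: 2.8 × 3.8, A = 10.64 in², y = 1.9 in, Ī = 12.8035 in⁴.
Semicircular cap: semicircle r = 1.4, A = 3.07876 in², y = 4.39418 in, Ī = 0.421642 in⁴.
Centroid: ȳ = ΣA·y / ΣA = 2.45974 in.
Transfer each piece to the centroidal x-axis using Ī + A·d² with d = y − 2.45974:
  rectangular body: d = -0.559743 in → contributes +16.1371 in⁴
  semicircular cap: d = 1.93444 in → contributes +11.9425 in⁴
Total I = 28.0796 in⁴.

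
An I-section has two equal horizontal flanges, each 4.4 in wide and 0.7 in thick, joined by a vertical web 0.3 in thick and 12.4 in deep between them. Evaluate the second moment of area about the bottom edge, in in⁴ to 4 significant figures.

I_base ≈ 782.6 in⁴

Break the section into simple shapes (no overlaps), measuring from the bottom-left corner of the bounding box.
Bottom flange: 4.4 × 0.7, A = 3.08 in², y = 0.35 in, Ī = 0.125767 in⁴.
Web: 0.3 × 12.4, A = 3.72 in², y = 6.9 in, Ī = 47.6656 in⁴.
Top flange: 4.4 × 0.7, A = 3.08 in², y = 13.45 in, Ī = 0.125767 in⁴.
Transfer each piece to a horizontal axis along the bottom face using Ī + A·d² with d = y − 0:
  bottom flange: d = 0.35 in → contributes +0.503067 in⁴
  web: d = 6.9 in → contributes +224.775 in⁴
  top flange: d = 13.45 in → contributes +557.305 in⁴
Total I = 782.583 in⁴.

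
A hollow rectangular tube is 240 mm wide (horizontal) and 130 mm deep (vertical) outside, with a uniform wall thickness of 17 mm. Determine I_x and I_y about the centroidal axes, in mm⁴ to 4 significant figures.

Decompose the section into non-overlapping parts with the origin at the bottom-left of its bounding rectangle.
Outer rectangle: 240 × 130, A = 31 200 mm², y = 65 mm, Ī = 43 940 000 mm⁴.
Inner void (subtracted): 206 × 96, A = 19 776 mm², y = 65 mm, Ī = 15 187 968 mm⁴.
By symmetry the centroid is at mid-height, ȳ = 65 mm.
All pieces are centred on the centroidal x-axis, so I = ΣĪ (holes subtracted) = 28 752 032 mm⁴.
Repeating about the centroidal y-axis gives I_y = 79 825 472 mm⁴.

I_x ≈ 2.875 × 10⁷ mm⁴, I_y ≈ 7.983 × 10⁷ mm⁴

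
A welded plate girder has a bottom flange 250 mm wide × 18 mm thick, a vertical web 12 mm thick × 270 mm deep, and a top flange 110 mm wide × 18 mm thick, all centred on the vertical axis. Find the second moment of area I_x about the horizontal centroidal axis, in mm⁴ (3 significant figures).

I_x ≈ 1.41 × 10⁸ mm⁴

Treat the section as a set of non-overlapping primitives; coordinates are from the bounding-box lower-left.
Bottom plate: 250 × 18, A = 4 500 mm², y = 9 mm, Ī = 121 500 mm⁴.
Web plate: 12 × 270, A = 3 240 mm², y = 153 mm, Ī = 19 683 000 mm⁴.
Top plate: 110 × 18, A = 1 980 mm², y = 297 mm, Ī = 53 460 mm⁴.
Centroid: ȳ = ΣA·y / ΣA = 115.67 mm.
Transfer each piece to the horizontal centroidal axis using Ī + A·d² with d = y − 115.67:
  bottom plate: d = -106.67 mm → contributes +51 321 500 mm⁴
  web plate: d = 37.333 mm → contributes +24 198 840 mm⁴
  top plate: d = 181.33 mm → contributes +65 159 380 mm⁴
Total I = 140 679 720 mm⁴.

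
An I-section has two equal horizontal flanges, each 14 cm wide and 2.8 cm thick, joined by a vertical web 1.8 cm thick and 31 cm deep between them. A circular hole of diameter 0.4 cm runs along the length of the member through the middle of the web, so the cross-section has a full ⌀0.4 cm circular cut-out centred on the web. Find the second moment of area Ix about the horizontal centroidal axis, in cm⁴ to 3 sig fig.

Ix ≈ 2.69 × 10⁴ cm⁴

Treat the section as a set of non-overlapping primitives; coordinates are from the bounding-box lower-left.
Bottom flange: 14 × 2.8, A = 39.2 cm², y = 1.4 cm, Ī = 25.611 cm⁴.
Web: 1.8 × 31, A = 55.8 cm², y = 18.3 cm, Ī = 4468.7 cm⁴.
Top flange: 14 × 2.8, A = 39.2 cm², y = 35.2 cm, Ī = 25.611 cm⁴.
Hole (subtracted): ⌀0.4, A = 0.12566 cm², y = 18.3 cm, Ī = 0.0012566 cm⁴.
By symmetry the centroid is at mid-height, ȳ = 18.3 cm.
Transfer each piece to the horizontal centroidal axis using Ī + A·d² with d = y − 18.3:
  bottom flange: d = -16.9 cm → contributes +11 222 cm⁴
  web: d = 0 cm → contributes +4468.7 cm⁴
  top flange: d = 16.9 cm → contributes +11 222 cm⁴
  hole: d = 0 cm → contributes −0.0012566 cm⁴
Total I = 26 912 cm⁴.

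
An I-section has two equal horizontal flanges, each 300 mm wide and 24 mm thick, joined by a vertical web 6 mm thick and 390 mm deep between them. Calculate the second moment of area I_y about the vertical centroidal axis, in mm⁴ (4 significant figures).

I_y ≈ 1.080 × 10⁸ mm⁴

Split into non-overlapping primitives; take the origin at the lower-left of the bounding box.
Bottom flange: 300 × 24, A = 7 200 mm², x = 150 mm, Ī = 54 000 000 mm⁴.
Web: 6 × 390, A = 2 340 mm², x = 150 mm, Ī = 7 020 mm⁴.
Top flange: 300 × 24, A = 7 200 mm², x = 150 mm, Ī = 54 000 000 mm⁴.
By symmetry the centroid is at mid-width, x̄ = 150 mm.
All pieces are centred on the vertical centroidal axis, so I = ΣĪ = 108 007 020 mm⁴.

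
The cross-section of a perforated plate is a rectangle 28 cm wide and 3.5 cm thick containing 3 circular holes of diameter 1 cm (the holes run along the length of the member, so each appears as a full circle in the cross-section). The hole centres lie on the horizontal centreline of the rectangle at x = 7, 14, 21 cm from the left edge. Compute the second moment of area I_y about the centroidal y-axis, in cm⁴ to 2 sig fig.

Decompose the section into non-overlapping parts with the origin at the bottom-left of its bounding rectangle.
Plate: 28 × 3.5, A = 98 cm², x = 14 cm, Ī = 6 403 cm⁴.
Hole 1 (subtracted): ⌀1, A = 0.7854 cm², x = 7 cm, Ī = 0.04909 cm⁴.
Hole 2 (subtracted): ⌀1, A = 0.7854 cm², x = 14 cm, Ī = 0.04909 cm⁴.
Hole 3 (subtracted): ⌀1, A = 0.7854 cm², x = 21 cm, Ī = 0.04909 cm⁴.
By symmetry the centroid is at mid-width, x̄ = 14 cm.
Transfer each piece to the centroidal y-axis using Ī + A·d² with d = x − 14:
  plate: d = 0 cm → contributes +6 403 cm⁴
  hole 1: d = -7 cm → contributes −38.53 cm⁴
  hole 2: d = 0 cm → contributes −0.04909 cm⁴
  hole 3: d = 7 cm → contributes −38.53 cm⁴
Total I = 6 326 cm⁴.

I_y ≈ 6300 cm⁴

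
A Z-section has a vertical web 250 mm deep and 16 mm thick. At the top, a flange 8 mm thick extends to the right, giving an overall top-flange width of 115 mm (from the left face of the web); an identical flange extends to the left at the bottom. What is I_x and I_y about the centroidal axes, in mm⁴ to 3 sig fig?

I_x ≈ 4.40 × 10⁷ mm⁴, I_y ≈ 6.62 × 10⁶ mm⁴

Treat the section as a set of non-overlapping primitives; coordinates are from the bounding-box lower-left.
Web: 16 × 250, A = 4 000 mm², y = 125 mm, Ī = 20 833 333 mm⁴.
Top flange (beyond web): 99 × 8, A = 792 mm², y = 246 mm, Ī = 4 224 mm⁴.
Bottom flange (beyond web): 99 × 8, A = 792 mm², y = 4 mm, Ī = 4 224 mm⁴.
Centroid: ȳ = ΣA·y / ΣA = 125 mm.
Transfer each piece to the centroidal x-axis using Ī + A·d² with d = y − 125:
  web: d = 0 mm → contributes +20 833 333 mm⁴
  top flange (beyond web): d = 121 mm → contributes +11 599 896 mm⁴
  bottom flange (beyond web): d = -121 mm → contributes +11 599 896 mm⁴
Total I = 44 033 125 mm⁴.
For the y-axis: x̄ = 107 mm.
Repeating about the centroidal y-axis gives I_y = 6 616 165 mm⁴.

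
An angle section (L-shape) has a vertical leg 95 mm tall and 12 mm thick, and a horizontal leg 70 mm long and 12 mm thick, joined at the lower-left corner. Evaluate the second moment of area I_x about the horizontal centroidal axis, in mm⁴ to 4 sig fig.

I_x ≈ 1.610 × 10⁶ mm⁴

Split into non-overlapping primitives; take the origin at the lower-left of the bounding box.
Vertical leg: 12 × 95, A = 1 140 mm², y = 47.5 mm, Ī = 857 375 mm⁴.
Horizontal leg (remainder): 58 × 12, A = 696 mm², y = 6 mm, Ī = 8 352 mm⁴.
Centroid: ȳ = ΣA·y / ΣA = 31.768 mm.
Transfer each piece to the horizontal centroidal axis using Ī + A·d² with d = y − 31.768:
  vertical leg: d = 15.732 mm → contributes +1 139 521 mm⁴
  horizontal leg (remainder): d = -25.768 mm → contributes +470 488 mm⁴
Total I = 1 610 009 mm⁴.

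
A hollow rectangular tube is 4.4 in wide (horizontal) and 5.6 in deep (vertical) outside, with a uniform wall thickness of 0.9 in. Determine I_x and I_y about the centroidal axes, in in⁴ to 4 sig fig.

Decompose the section into non-overlapping parts with the origin at the bottom-left of its bounding rectangle.
Outer rectangle: 4.4 × 5.6, A = 24.64 in², y = 2.8 in, Ī = 64.3925 in⁴.
Inner void (subtracted): 2.6 × 3.8, A = 9.88 in², y = 2.8 in, Ī = 11.8889 in⁴.
By symmetry the centroid is at mid-height, ȳ = 2.8 in.
All pieces are centred on the centroidal x-axis, so I = ΣĪ (holes subtracted) = 52.5036 in⁴.
Repeating about the centroidal y-axis gives I_y = 34.1868 in⁴.

I_x ≈ 52.50 in⁴, I_y ≈ 34.19 in⁴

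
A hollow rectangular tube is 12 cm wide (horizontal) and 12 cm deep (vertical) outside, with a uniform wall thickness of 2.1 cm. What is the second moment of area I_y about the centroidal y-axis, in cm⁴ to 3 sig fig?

Decompose the section into non-overlapping parts with the origin at the bottom-left of its bounding rectangle.
Outer rectangle: 12 × 12, A = 144 cm², x = 6 cm, Ī = 1 728 cm⁴.
Inner void (subtracted): 7.8 × 7.8, A = 60.84 cm², x = 6 cm, Ī = 308.46 cm⁴.
By symmetry the centroid is at mid-width, x̄ = 6 cm.
All pieces are centred on the centroidal y-axis, so I = ΣĪ (holes subtracted) = 1419.5 cm⁴.

I_y ≈ 1420 cm⁴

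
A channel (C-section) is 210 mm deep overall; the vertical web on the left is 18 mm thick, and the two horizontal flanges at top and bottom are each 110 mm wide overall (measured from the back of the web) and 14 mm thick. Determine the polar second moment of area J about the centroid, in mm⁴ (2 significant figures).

J ≈ 4.5 × 10⁷ mm⁴

Split into non-overlapping primitives; take the origin at the lower-left of the bounding box.
Web: 18 × 210, A = 3 780 mm², y = 105 mm, Ī = 13 891 500 mm⁴.
Top flange (beyond web): 92 × 14, A = 1 288 mm², y = 203 mm, Ī = 21 037 mm⁴.
Bottom flange (beyond web): 92 × 14, A = 1 288 mm², y = 7 mm, Ī = 21 037 mm⁴.
By symmetry the centroid is at mid-height, ȳ = 105 mm.
Transfer each piece to the centroidal x-axis using Ī + A·d² with d = y − 105:
  web: d = 0 mm → contributes +13 891 500 mm⁴
  top flange (beyond web): d = 98 mm → contributes +12 390 989 mm⁴
  bottom flange (beyond web): d = -98 mm → contributes +12 390 989 mm⁴
Total I = 38 673 479 mm⁴.
For the y-axis: x̄ = 31.29 mm.
Repeating about the centroidal y-axis gives I_y = 6 553 245 mm⁴.
Polar second moment: J = I_x + I_y = 45 226 724 mm⁴.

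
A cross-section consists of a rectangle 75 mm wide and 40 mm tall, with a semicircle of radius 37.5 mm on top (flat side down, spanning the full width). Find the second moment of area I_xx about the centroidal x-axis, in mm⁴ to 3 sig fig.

I_xx ≈ 2.26 × 10⁶ mm⁴

Treat the section as a set of non-overlapping primitives; coordinates are from the bounding-box lower-left.
Rectangular body: 75 × 40, A = 3 000 mm², y = 20 mm, Ī = 400 000 mm⁴.
Semicircular cap: semicircle r = 37.5, A = 2208.9 mm², y = 55.915 mm, Ī = 217 049 mm⁴.
Centroid: ȳ = ΣA·y / ΣA = 35.231 mm.
Transfer each piece to the centroidal x-axis using Ī + A·d² with d = y − 35.231:
  rectangular body: d = -15.231 mm → contributes +1 095 909 mm⁴
  semicircular cap: d = 20.685 mm → contributes +1 162 178 mm⁴
Total I = 2 258 087 mm⁴.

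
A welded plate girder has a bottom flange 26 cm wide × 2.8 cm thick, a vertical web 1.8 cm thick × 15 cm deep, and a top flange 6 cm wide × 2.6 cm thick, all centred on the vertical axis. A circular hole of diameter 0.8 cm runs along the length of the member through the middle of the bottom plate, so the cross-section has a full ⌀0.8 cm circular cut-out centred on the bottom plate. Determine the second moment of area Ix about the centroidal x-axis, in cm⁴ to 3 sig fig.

Split into non-overlapping primitives; take the origin at the lower-left of the bounding box.
Bottom plate: 26 × 2.8, A = 72.8 cm², y = 1.4 cm, Ī = 47.563 cm⁴.
Web plate: 1.8 × 15, A = 27 cm², y = 10.3 cm, Ī = 506.25 cm⁴.
Top plate: 6 × 2.6, A = 15.6 cm², y = 19.1 cm, Ī = 8.788 cm⁴.
Hole (subtracted): ⌀0.8, A = 0.50265 cm², y = 1.4 cm, Ī = 0.020106 cm⁴.
Centroid: ȳ = ΣA·y / ΣA = 5.8946 cm.
Transfer each piece to the centroidal x-axis using Ī + A·d² with d = y − 5.8946:
  bottom plate: d = -4.4946 cm → contributes +1518.2 cm⁴
  web plate: d = 4.4054 cm → contributes +1030.2 cm⁴
  top plate: d = 13.205 cm → contributes +2729.1 cm⁴
  hole: d = -4.4946 cm → contributes −10.175 cm⁴
Total I = 5267.5 cm⁴.

Ix ≈ 5270 cm⁴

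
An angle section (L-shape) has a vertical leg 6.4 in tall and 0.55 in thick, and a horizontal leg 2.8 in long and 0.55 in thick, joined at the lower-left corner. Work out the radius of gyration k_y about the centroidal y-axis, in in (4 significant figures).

k_y ≈ 0.7111 in

Break the section into simple shapes (no overlaps), measuring from the bottom-left corner of the bounding box.
Vertical leg: 0.55 × 6.4, A = 3.52 in², x = 0.275 in, Ī = 0.0887333 in⁴.
Horizontal leg (remainder): 2.25 × 0.55, A = 1.2375 in², x = 1.675 in, Ī = 0.52207 in⁴.
Centroid: x̄ = ΣA·x / ΣA = 0.639162 in.
Transfer each piece to the centroidal y-axis using Ī + A·d² with d = x − 0.639162:
  vertical leg: d = -0.364162 in → contributes +0.555534 in⁴
  horizontal leg (remainder): d = 1.03584 in → contributes +1.84986 in⁴
Total I = 2.40539 in⁴.
Radius of gyration: k = √(I/A) = √(2.40539 / 4.7575) = 0.711056 in.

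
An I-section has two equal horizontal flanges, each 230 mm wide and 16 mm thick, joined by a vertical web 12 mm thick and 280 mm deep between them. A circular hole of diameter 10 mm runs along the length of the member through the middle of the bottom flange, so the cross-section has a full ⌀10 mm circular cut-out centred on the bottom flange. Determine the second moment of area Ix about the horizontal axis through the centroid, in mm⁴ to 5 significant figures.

Split into non-overlapping primitives; take the origin at the lower-left of the bounding box.
Bottom flange: 230 × 16, A = 3 680 mm², y = 8 mm, Ī = 78506.67 mm⁴.
Web: 12 × 280, A = 3 360 mm², y = 156 mm, Ī = 21 952 000 mm⁴.
Top flange: 230 × 16, A = 3 680 mm², y = 304 mm, Ī = 78506.67 mm⁴.
Hole (subtracted): ⌀10, A = 78.53982 mm², y = 8 mm, Ī = 490.8739 mm⁴.
Centroid: ȳ = ΣA·y / ΣA = 157.0923 mm.
Transfer each piece to the horizontal axis through the centroid using Ī + A·d² with d = y − 157.0923:
  bottom flange: d = -149.0923 mm → contributes +81 879 461 mm⁴
  web: d = -1.092321 mm → contributes +21 956 009 mm⁴
  top flange: d = 146.9077 mm → contributes +79 499 774 mm⁴
  hole: d = -149.0923 mm → contributes −1 746 315 mm⁴
Total I = 181 588 929 mm⁴.

Ix ≈ 1.8159 × 10⁸ mm⁴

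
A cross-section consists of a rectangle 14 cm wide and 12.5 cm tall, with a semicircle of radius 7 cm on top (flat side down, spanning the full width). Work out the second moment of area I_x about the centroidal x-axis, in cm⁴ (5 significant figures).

Decompose the section into non-overlapping parts with the origin at the bottom-left of its bounding rectangle.
Rectangular body: 14 × 12.5, A = 175 cm², y = 6.25 cm, Ī = 2278.646 cm⁴.
Semicircular cap: semicircle r = 7, A = 76.96902 cm², y = 15.47089 cm, Ī = 263.5265 cm⁴.
Centroid: ȳ = ΣA·y / ΣA = 9.066708 cm.
Transfer each piece to the centroidal x-axis using Ī + A·d² with d = y − 9.066708:
  rectangular body: d = -2.816708 cm → contributes +3667.068 cm⁴
  semicircular cap: d = 6.404185 cm → contributes +3420.302 cm⁴
Total I = 7087.37 cm⁴.

I_x ≈ 7087.4 cm⁴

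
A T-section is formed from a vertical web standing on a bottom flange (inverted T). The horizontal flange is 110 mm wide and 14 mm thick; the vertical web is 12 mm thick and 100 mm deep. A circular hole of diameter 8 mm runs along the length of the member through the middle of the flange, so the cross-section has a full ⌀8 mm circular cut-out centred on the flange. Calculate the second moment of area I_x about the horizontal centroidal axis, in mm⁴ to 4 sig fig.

Split into non-overlapping primitives; take the origin at the lower-left of the bounding box.
Flange: 110 × 14, A = 1 540 mm², y = 7 mm, Ī = 25153.3 mm⁴.
Web: 12 × 100, A = 1 200 mm², y = 64 mm, Ī = 1 000 000 mm⁴.
Hole (subtracted): ⌀8, A = 50.2655 mm², y = 7 mm, Ī = 201.062 mm⁴.
Centroid: ȳ = ΣA·y / ΣA = 32.43 mm.
Transfer each piece to the horizontal centroidal axis using Ī + A·d² with d = y − 32.43:
  flange: d = -25.43 mm → contributes +1 021 050 mm⁴
  web: d = 31.57 mm → contributes +2 195 996 mm⁴
  hole: d = -25.43 mm → contributes −32 707 mm⁴
Total I = 3 184 339 mm⁴.

I_x ≈ 3.184 × 10⁶ mm⁴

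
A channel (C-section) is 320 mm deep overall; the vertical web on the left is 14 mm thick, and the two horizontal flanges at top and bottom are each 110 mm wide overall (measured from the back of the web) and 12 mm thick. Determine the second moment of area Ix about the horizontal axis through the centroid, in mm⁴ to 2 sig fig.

Decompose the section into non-overlapping parts with the origin at the bottom-left of its bounding rectangle.
Web: 14 × 320, A = 4 480 mm², y = 160 mm, Ī = 38 229 333 mm⁴.
Top flange (beyond web): 96 × 12, A = 1 152 mm², y = 314 mm, Ī = 13 824 mm⁴.
Bottom flange (beyond web): 96 × 12, A = 1 152 mm², y = 6 mm, Ī = 13 824 mm⁴.
By symmetry the centroid is at mid-height, ȳ = 160 mm.
Transfer each piece to the horizontal axis through the centroid using Ī + A·d² with d = y − 160:
  web: d = 0 mm → contributes +38 229 333 mm⁴
  top flange (beyond web): d = 154 mm → contributes +27 334 656 mm⁴
  bottom flange (beyond web): d = -154 mm → contributes +27 334 656 mm⁴
Total I = 92 898 645 mm⁴.

Ix ≈ 9.3 × 10⁷ mm⁴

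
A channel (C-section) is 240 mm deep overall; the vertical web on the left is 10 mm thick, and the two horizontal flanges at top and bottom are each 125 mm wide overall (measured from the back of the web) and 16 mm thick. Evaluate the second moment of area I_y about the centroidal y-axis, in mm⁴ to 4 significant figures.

Treat the section as a set of non-overlapping primitives; coordinates are from the bounding-box lower-left.
Web: 10 × 240, A = 2 400 mm², x = 5 mm, Ī = 20 000 mm⁴.
Top flange (beyond web): 115 × 16, A = 1 840 mm², x = 67.5 mm, Ī = 2 027 833 mm⁴.
Bottom flange (beyond web): 115 × 16, A = 1 840 mm², x = 67.5 mm, Ī = 2 027 833 mm⁴.
Centroid: x̄ = ΣA·x / ΣA = 42.8289 mm.
Transfer each piece to the centroidal y-axis using Ī + A·d² with d = x − 42.8289:
  web: d = -37.8289 mm → contributes +3 454 470 mm⁴
  top flange (beyond web): d = 24.6711 mm → contributes +3 147 769 mm⁴
  bottom flange (beyond web): d = 24.6711 mm → contributes +3 147 769 mm⁴
Total I = 9 750 009 mm⁴.

I_y ≈ 9.750 × 10⁶ mm⁴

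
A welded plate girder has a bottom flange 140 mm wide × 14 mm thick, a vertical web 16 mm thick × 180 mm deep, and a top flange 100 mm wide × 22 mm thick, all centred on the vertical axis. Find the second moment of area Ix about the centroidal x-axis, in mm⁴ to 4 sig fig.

Ix ≈ 4.863 × 10⁷ mm⁴

Treat the section as a set of non-overlapping primitives; coordinates are from the bounding-box lower-left.
Bottom plate: 140 × 14, A = 1 960 mm², y = 7 mm, Ī = 32013.3 mm⁴.
Web plate: 16 × 180, A = 2 880 mm², y = 104 mm, Ī = 7 776 000 mm⁴.
Top plate: 100 × 22, A = 2 200 mm², y = 205 mm, Ī = 88733.3 mm⁴.
Centroid: ȳ = ΣA·y / ΣA = 108.557 mm.
Transfer each piece to the centroidal x-axis using Ī + A·d² with d = y − 108.557:
  bottom plate: d = -101.557 mm → contributes +20 247 036 mm⁴
  web plate: d = -4.55682 mm → contributes +7 835 802 mm⁴
  top plate: d = 96.4432 mm → contributes +20 551 565 mm⁴
Total I = 48 634 404 mm⁴.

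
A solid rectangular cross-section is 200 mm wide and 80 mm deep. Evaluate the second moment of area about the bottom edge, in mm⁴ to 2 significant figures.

I_base ≈ 3.4 × 10⁷ mm⁴

The section: 200 × 80, A = 16 000 mm², y = 40 mm, Ī = 8 533 333 mm⁴.
Transfer it to the bottom edge using Ī + A·d² with d = y − 0:
  the section: d = 40 mm → contributes +34 133 333 mm⁴
Total I = 34 133 333 mm⁴.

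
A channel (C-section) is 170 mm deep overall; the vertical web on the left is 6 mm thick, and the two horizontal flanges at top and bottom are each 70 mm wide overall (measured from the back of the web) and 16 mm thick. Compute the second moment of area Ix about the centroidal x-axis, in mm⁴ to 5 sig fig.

Break the section into simple shapes (no overlaps), measuring from the bottom-left corner of the bounding box.
Web: 6 × 170, A = 1 020 mm², y = 85 mm, Ī = 2 456 500 mm⁴.
Top flange (beyond web): 64 × 16, A = 1 024 mm², y = 162 mm, Ī = 21845.33 mm⁴.
Bottom flange (beyond web): 64 × 16, A = 1 024 mm², y = 8 mm, Ī = 21845.33 mm⁴.
By symmetry the centroid is at mid-height, ȳ = 85 mm.
Transfer each piece to the centroidal x-axis using Ī + A·d² with d = y − 85:
  web: d = 0 mm → contributes +2 456 500 mm⁴
  top flange (beyond web): d = 77 mm → contributes +6 093 141 mm⁴
  bottom flange (beyond web): d = -77 mm → contributes +6 093 141 mm⁴
Total I = 14 642 783 mm⁴.

Ix ≈ 1.4643 × 10⁷ mm⁴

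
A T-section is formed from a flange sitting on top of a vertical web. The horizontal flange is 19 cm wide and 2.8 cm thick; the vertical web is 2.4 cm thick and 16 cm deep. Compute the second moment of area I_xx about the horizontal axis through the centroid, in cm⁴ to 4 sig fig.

I_xx ≈ 2825 cm⁴

Decompose the section into non-overlapping parts with the origin at the bottom-left of its bounding rectangle.
Flange: 19 × 2.8, A = 53.2 cm², y = 17.4 cm, Ī = 34.7573 cm⁴.
Web: 2.4 × 16, A = 38.4 cm², y = 8 cm, Ī = 819.2 cm⁴.
Centroid: ȳ = ΣA·y / ΣA = 13.4594 cm.
Transfer each piece to the horizontal axis through the centroid using Ī + A·d² with d = y − 13.4594:
  flange: d = 3.94061 cm → contributes +860.869 cm⁴
  web: d = -5.45939 cm → contributes +1963.71 cm⁴
Total I = 2824.58 cm⁴.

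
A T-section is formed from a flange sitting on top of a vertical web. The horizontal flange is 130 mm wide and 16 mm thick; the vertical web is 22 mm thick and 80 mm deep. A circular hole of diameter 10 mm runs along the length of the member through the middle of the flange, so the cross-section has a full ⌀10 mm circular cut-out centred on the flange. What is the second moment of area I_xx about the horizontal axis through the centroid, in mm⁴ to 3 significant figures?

Treat the section as a set of non-overlapping primitives; coordinates are from the bounding-box lower-left.
Flange: 130 × 16, A = 2 080 mm², y = 88 mm, Ī = 44 373 mm⁴.
Web: 22 × 80, A = 1 760 mm², y = 40 mm, Ī = 938 667 mm⁴.
Hole (subtracted): ⌀10, A = 78.54 mm², y = 88 mm, Ī = 490.87 mm⁴.
Centroid: ȳ = ΣA·y / ΣA = 65.541 mm.
Transfer each piece to the horizontal axis through the centroid using Ī + A·d² with d = y − 65.541:
  flange: d = 22.459 mm → contributes +1 093 573 mm⁴
  web: d = -25.541 mm → contributes +2 086 757 mm⁴
  hole: d = 22.459 mm → contributes −40 108 mm⁴
Total I = 3 140 222 mm⁴.

I_xx ≈ 3.14 × 10⁶ mm⁴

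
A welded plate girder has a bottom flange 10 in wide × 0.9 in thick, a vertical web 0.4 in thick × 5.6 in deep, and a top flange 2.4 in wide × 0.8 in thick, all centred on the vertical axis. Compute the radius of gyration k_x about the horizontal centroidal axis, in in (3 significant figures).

Treat the section as a set of non-overlapping primitives; coordinates are from the bounding-box lower-left.
Bottom plate: 10 × 0.9, A = 9 in², y = 0.45 in, Ī = 0.6075 in⁴.
Web plate: 0.4 × 5.6, A = 2.24 in², y = 3.7 in, Ī = 5.8539 in⁴.
Top plate: 2.4 × 0.8, A = 1.92 in², y = 6.9 in, Ī = 0.1024 in⁴.
Centroid: ȳ = ΣA·y / ΣA = 1.9442 in.
Transfer each piece to the horizontal centroidal axis using Ī + A·d² with d = y − 1.9442:
  bottom plate: d = -1.4942 in → contributes +20.702 in⁴
  web plate: d = 1.7558 in → contributes +12.759 in⁴
  top plate: d = 4.9558 in → contributes +47.257 in⁴
Total I = 80.718 in⁴.
Radius of gyration: k = √(I/A) = √(80.718 / 13.16) = 2.4766 in.

k_x ≈ 2.48 in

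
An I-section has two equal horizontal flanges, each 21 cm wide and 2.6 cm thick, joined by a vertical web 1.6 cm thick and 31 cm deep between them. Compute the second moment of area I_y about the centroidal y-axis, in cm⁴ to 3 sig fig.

I_y ≈ 4020 cm⁴

Treat the section as a set of non-overlapping primitives; coordinates are from the bounding-box lower-left.
Bottom flange: 21 × 2.6, A = 54.6 cm², x = 10.5 cm, Ī = 2006.6 cm⁴.
Web: 1.6 × 31, A = 49.6 cm², x = 10.5 cm, Ī = 10.581 cm⁴.
Top flange: 21 × 2.6, A = 54.6 cm², x = 10.5 cm, Ī = 2006.6 cm⁴.
By symmetry the centroid is at mid-width, x̄ = 10.5 cm.
All pieces are centred on the centroidal y-axis, so I = ΣĪ = 4023.7 cm⁴.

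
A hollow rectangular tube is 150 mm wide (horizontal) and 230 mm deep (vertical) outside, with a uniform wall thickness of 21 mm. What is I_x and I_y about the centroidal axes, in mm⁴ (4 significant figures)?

I_x ≈ 9.229 × 10⁷ mm⁴, I_y ≈ 4.495 × 10⁷ mm⁴

Decompose the section into non-overlapping parts with the origin at the bottom-left of its bounding rectangle.
Outer rectangle: 150 × 230, A = 34 500 mm², y = 115 mm, Ī = 152 087 500 mm⁴.
Inner void (subtracted): 108 × 188, A = 20 304 mm², y = 115 mm, Ī = 59 802 048 mm⁴.
By symmetry the centroid is at mid-height, ȳ = 115 mm.
All pieces are centred on the centroidal x-axis, so I = ΣĪ (holes subtracted) = 92 285 452 mm⁴.
Repeating about the centroidal y-axis gives I_y = 44 952 012 mm⁴.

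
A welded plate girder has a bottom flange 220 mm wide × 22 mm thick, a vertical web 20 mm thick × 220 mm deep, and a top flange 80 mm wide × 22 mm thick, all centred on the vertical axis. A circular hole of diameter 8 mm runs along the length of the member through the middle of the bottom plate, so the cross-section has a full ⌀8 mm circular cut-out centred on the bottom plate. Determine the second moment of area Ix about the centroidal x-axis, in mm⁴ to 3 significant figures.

Ix ≈ 1.02 × 10⁸ mm⁴

Split into non-overlapping primitives; take the origin at the lower-left of the bounding box.
Bottom plate: 220 × 22, A = 4 840 mm², y = 11 mm, Ī = 195 213 mm⁴.
Web plate: 20 × 220, A = 4 400 mm², y = 132 mm, Ī = 17 746 667 mm⁴.
Top plate: 80 × 22, A = 1 760 mm², y = 253 mm, Ī = 70 987 mm⁴.
Hole (subtracted): ⌀8, A = 50.265 mm², y = 11 mm, Ī = 201.06 mm⁴.
Centroid: ȳ = ΣA·y / ΣA = 98.52 mm.
Transfer each piece to the centroidal x-axis using Ī + A·d² with d = y − 98.52:
  bottom plate: d = -87.52 mm → contributes +37 268 346 mm⁴
  web plate: d = 33.48 mm → contributes +22 678 693 mm⁴
  top plate: d = 154.48 mm → contributes +42 071 789 mm⁴
  hole: d = -87.52 mm → contributes −385 221 mm⁴
Total I = 101 633 606 mm⁴.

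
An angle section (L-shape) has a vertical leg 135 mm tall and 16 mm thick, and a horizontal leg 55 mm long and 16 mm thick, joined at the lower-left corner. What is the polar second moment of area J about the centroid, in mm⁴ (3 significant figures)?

J ≈ 5.50 × 10⁶ mm⁴

Split into non-overlapping primitives; take the origin at the lower-left of the bounding box.
Vertical leg: 16 × 135, A = 2 160 mm², y = 67.5 mm, Ī = 3 280 500 mm⁴.
Horizontal leg (remainder): 39 × 16, A = 624 mm², y = 8 mm, Ī = 13 312 mm⁴.
Centroid: ȳ = ΣA·y / ΣA = 54.164 mm.
Transfer each piece to the centroidal x-axis using Ī + A·d² with d = y − 54.164:
  vertical leg: d = 13.336 mm → contributes +3 664 666 mm⁴
  horizontal leg (remainder): d = -46.164 mm → contributes +1 343 116 mm⁴
Total I = 5 007 781 mm⁴.
For the y-axis: x̄ = 14.164 mm.
Repeating about the centroidal y-axis gives I_y = 491 301 mm⁴.
Polar second moment: J = I_x + I_y = 5 499 083 mm⁴.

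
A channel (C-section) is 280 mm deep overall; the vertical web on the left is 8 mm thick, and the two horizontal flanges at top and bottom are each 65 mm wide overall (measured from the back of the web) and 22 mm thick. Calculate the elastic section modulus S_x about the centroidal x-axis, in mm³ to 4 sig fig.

Decompose the section into non-overlapping parts with the origin at the bottom-left of its bounding rectangle.
Web: 8 × 280, A = 2 240 mm², y = 140 mm, Ī = 14 634 667 mm⁴.
Top flange (beyond web): 57 × 22, A = 1 254 mm², y = 269 mm, Ī = 50 578 mm⁴.
Bottom flange (beyond web): 57 × 22, A = 1 254 mm², y = 11 mm, Ī = 50 578 mm⁴.
By symmetry the centroid is at mid-height, ȳ = 140 mm.
Transfer each piece to the centroidal x-axis using Ī + A·d² with d = y − 140:
  web: d = 0 mm → contributes +14 634 667 mm⁴
  top flange (beyond web): d = 129 mm → contributes +20 918 392 mm⁴
  bottom flange (beyond web): d = -129 mm → contributes +20 918 392 mm⁴
Total I = 56 471 451 mm⁴.
Extreme fibre distance c = 140 mm; S = I/c = 403 368 mm³.

S_x ≈ 4.034 × 10⁵ mm³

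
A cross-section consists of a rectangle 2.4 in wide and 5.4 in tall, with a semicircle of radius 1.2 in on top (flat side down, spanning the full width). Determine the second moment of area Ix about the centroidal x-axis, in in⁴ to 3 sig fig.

Ix ≈ 51.6 in⁴

Decompose the section into non-overlapping parts with the origin at the bottom-left of its bounding rectangle.
Rectangular body: 2.4 × 5.4, A = 12.96 in², y = 2.7 in, Ī = 31.493 in⁴.
Semicircular cap: semicircle r = 1.2, A = 2.2619 in², y = 5.9093 in, Ī = 0.22759 in⁴.
Centroid: ȳ = ΣA·y / ΣA = 3.1769 in.
Transfer each piece to the centroidal x-axis using Ī + A·d² with d = y − 3.1769:
  rectangular body: d = -0.47689 in → contributes +34.44 in⁴
  semicircular cap: d = 2.7324 in → contributes +17.115 in⁴
Total I = 51.556 in⁴.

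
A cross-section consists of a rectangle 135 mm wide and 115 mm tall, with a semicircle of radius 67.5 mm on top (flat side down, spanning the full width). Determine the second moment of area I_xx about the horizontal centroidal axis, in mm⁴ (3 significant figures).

I_xx ≈ 5.57 × 10⁷ mm⁴

Split into non-overlapping primitives; take the origin at the lower-left of the bounding box.
Rectangular body: 135 × 115, A = 15 525 mm², y = 57.5 mm, Ī = 17 109 844 mm⁴.
Semicircular cap: semicircle r = 67.5, A = 7156.9 mm², y = 143.65 mm, Ī = 2 278 490 mm⁴.
Centroid: ȳ = ΣA·y / ΣA = 84.683 mm.
Transfer each piece to the horizontal centroidal axis using Ī + A·d² with d = y − 84.683:
  rectangular body: d = -27.183 mm → contributes +28 581 215 mm⁴
  semicircular cap: d = 58.965 mm → contributes +27 162 451 mm⁴
Total I = 55 743 665 mm⁴.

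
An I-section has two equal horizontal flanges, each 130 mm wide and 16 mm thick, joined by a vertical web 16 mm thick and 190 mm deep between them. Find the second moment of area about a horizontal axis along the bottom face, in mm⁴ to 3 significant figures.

I_base ≈ 1.42 × 10⁸ mm⁴

Split into non-overlapping primitives; take the origin at the lower-left of the bounding box.
Bottom flange: 130 × 16, A = 2 080 mm², y = 8 mm, Ī = 44 373 mm⁴.
Web: 16 × 190, A = 3 040 mm², y = 111 mm, Ī = 9 145 333 mm⁴.
Top flange: 130 × 16, A = 2 080 mm², y = 214 mm, Ī = 44 373 mm⁴.
Transfer each piece to a horizontal axis along the bottom face using Ī + A·d² with d = y − 0:
  bottom flange: d = 8 mm → contributes +177 493 mm⁴
  web: d = 111 mm → contributes +46 601 173 mm⁴
  top flange: d = 214 mm → contributes +95 300 053 mm⁴
Total I = 142 078 720 mm⁴.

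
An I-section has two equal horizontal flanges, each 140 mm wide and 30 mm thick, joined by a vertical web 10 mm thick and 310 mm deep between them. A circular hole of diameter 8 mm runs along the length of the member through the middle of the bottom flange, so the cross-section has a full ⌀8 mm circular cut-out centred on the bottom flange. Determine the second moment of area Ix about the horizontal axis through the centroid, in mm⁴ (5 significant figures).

Ix ≈ 2.6676 × 10⁸ mm⁴

Treat the section as a set of non-overlapping primitives; coordinates are from the bounding-box lower-left.
Bottom flange: 140 × 30, A = 4 200 mm², y = 15 mm, Ī = 315 000 mm⁴.
Web: 10 × 310, A = 3 100 mm², y = 185 mm, Ī = 24 825 833 mm⁴.
Top flange: 140 × 30, A = 4 200 mm², y = 355 mm, Ī = 315 000 mm⁴.
Hole (subtracted): ⌀8, A = 50.26548 mm², y = 15 mm, Ī = 201.0619 mm⁴.
Centroid: ȳ = ΣA·y / ΣA = 185.7463 mm.
Transfer each piece to the horizontal axis through the centroid using Ī + A·d² with d = y − 185.7463:
  bottom flange: d = -170.7463 mm → contributes +122 763 080 mm⁴
  web: d = -0.746317 mm → contributes +24 827 560 mm⁴
  top flange: d = 169.2537 mm → contributes +120 631 599 mm⁴
  hole: d = -170.7463 mm → contributes −1 465 656 mm⁴
Total I = 266 756 582 mm⁴.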